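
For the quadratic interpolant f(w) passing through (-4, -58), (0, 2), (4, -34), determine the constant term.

L_0(w) = w(w - 4) / [32] = (1/32)w^2 - (1/8)w
L_1(w) = (w + 4)(w - 4) / [-16] = -(1/16)w^2 + 1
L_2(w) = (w + 4)w / [32] = (1/32)w^2 + (1/8)w
f(w) = (-58)·L_0 + 2·L_1 + (-34)·L_2
Only the constant term is needed; take it from each L_i and combine:
(-58)·(0) + 2·(1) + (-34)·(0) = 2

2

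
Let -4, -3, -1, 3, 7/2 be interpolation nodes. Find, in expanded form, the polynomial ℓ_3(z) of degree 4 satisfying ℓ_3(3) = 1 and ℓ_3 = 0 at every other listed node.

ℓ_3(z) = (z + 4)(z + 3)(z + 1)(z - 7/2) / [(7)·(6)·(4)·(-1/2)]
       = (z^4 + (9/2)z^3 - 9z^2 - (109/2)z - 42) / (-84)

ℓ_3(z) = -(1/84)z^4 - (3/56)z^3 + (3/28)z^2 + (109/168)z + 1/2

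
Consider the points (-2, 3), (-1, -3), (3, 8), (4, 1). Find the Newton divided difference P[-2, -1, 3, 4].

P[-2,-1] = (-3 - 3) / (-1 - (-2)) = -6
P[-1,3] = (8 - (-3)) / (3 - (-1)) = 11/4
P[3,4] = (1 - 8) / (4 - 3) = -7
P[-2,-1,3] = (11/4 - (-6)) / (3 - (-2)) = 7/4
P[-1,3,4] = (-7 - 11/4) / (4 - (-1)) = -39/20
P[-2,-1,3,4] = (-39/20 - 7/4) / (4 - (-2)) = -37/60

-37/60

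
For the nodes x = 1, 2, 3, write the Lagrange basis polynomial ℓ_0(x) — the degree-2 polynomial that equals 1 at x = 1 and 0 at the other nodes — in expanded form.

ℓ_0(x) = (1/2)x^2 - (5/2)x + 3

ℓ_0(x) = (x - 2)(x - 3) / [(-1)·(-2)]
       = (x^2 - 5x + 6) / (2)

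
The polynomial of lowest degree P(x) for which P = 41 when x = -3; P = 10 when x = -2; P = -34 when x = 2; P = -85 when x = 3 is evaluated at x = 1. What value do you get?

-11

Evaluate each Lagrange basis at x = 1:
L_0(1) = (3)·(-1)·(-2)/[(-1)·(-5)·(-6)] = -1/5
L_1(1) = (4)·(-1)·(-2)/[(1)·(-4)·(-5)] = 2/5
L_2(1) = (4)·(3)·(-2)/[(5)·(4)·(-1)] = 6/5
L_3(1) = (4)·(3)·(-1)/[(6)·(5)·(1)] = -2/5
Sum: 41·(-1/5) + 10·(2/5) + (-34)·(6/5) + (-85)·(-2/5) = -11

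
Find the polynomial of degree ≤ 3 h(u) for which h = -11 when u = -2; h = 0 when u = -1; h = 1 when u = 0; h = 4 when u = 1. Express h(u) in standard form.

Build the Lagrange basis polynomials:
L_0(u) = (u + 1)u(u - 1) / [-6] = -(1/6)u^3 + (1/6)u
L_1(u) = (u + 2)u(u - 1) / [2] = (1/2)u^3 + (1/2)u^2 - u
L_2(u) = (u + 2)(u + 1)(u - 1) / [-2] = -(1/2)u^3 - u^2 + (1/2)u + 1
L_3(u) = (u + 2)(u + 1)u / [6] = (1/6)u^3 + (1/2)u^2 + (1/3)u
h(u) = (-11)·L_0 + 0·L_1 + 1·L_2 + 4·L_3
  (-11)·L_0(u) = (11/6)u^3 - (11/6)u
  0·L_1(u) = 0
  1·L_2(u) = -(1/2)u^3 - u^2 + (1/2)u + 1
  4·L_3(u) = (2/3)u^3 + 2u^2 + (4/3)u
Adding term by term: 2u^3 + u^2 + 1

h(u) = 2u^3 + u^2 + 1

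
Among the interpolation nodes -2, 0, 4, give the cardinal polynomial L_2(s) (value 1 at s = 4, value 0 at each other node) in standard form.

L_2(s) = (1/24)s^2 + (1/12)s

L_2(s) = (s + 2)s / [(6)·(4)]
       = (s^2 + 2s) / (24)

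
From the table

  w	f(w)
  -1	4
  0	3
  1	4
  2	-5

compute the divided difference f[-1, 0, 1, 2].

f[-1,0] = (3 - 4) / (0 - (-1)) = -1
f[0,1] = (4 - 3) / (1 - 0) = 1
f[1,2] = (-5 - 4) / (2 - 1) = -9
f[-1,0,1] = (1 - (-1)) / (1 - (-1)) = 1
f[0,1,2] = (-9 - 1) / (2 - 0) = -5
f[-1,0,1,2] = (-5 - 1) / (2 - (-1)) = -2

-2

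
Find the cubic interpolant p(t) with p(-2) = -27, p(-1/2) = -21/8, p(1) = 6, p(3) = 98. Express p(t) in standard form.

p(t) = 3t^3 + t^2 + 3t - 1

Newton's divided differences:
p[-2,-1/2] = (-21/8 - (-27)) / (-1/2 - (-2)) = 65/4
p[-1/2,1] = (6 - (-21/8)) / (1 - (-1/2)) = 23/4
p[1,3] = (98 - 6) / (3 - 1) = 46
p[-2,-1/2,1] = (23/4 - 65/4) / (1 - (-2)) = -7/2
p[-1/2,1,3] = (46 - 23/4) / (3 - (-1/2)) = 23/2
p[-2,-1/2,1,3] = (23/2 - (-7/2)) / (3 - (-2)) = 3
p(t) = -27 + (65/4)·(t + 2) + (-7/2)·(t + 2)(t + 1/2) + 3·(t + 2)(t + 1/2)(t - 1)
Expanding: p(t) = 3t^3 + t^2 + 3t - 1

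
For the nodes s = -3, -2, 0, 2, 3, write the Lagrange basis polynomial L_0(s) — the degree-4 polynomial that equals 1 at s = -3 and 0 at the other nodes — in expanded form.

L_0(s) = (1/90)s^4 - (1/30)s^3 - (2/45)s^2 + (2/15)s

L_0(s) = (s + 2)s(s - 2)(s - 3) / [(-1)·(-3)·(-5)·(-6)]
       = (s^4 - 3s^3 - 4s^2 + 12s) / (90)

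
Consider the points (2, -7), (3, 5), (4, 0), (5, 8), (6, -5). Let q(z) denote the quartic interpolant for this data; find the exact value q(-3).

-5852

L_0(-3) = (-6)·(-7)·(-8)·(-9)/[(-1)·(-2)·(-3)·(-4)] = 126
L_1(-3) = (-5)·(-7)·(-8)·(-9)/[(1)·(-1)·(-2)·(-3)] = -420
L_2(-3) = (-5)·(-6)·(-8)·(-9)/[(2)·(1)·(-1)·(-2)] = 540
L_3(-3) = (-5)·(-6)·(-7)·(-9)/[(3)·(2)·(1)·(-1)] = -315
L_4(-3) = (-5)·(-6)·(-7)·(-8)/[(4)·(3)·(2)·(1)] = 70
Sum: (-7)·(126) + 5·(-420) + 0 + 8·(-315) + (-5)·(70) = -5852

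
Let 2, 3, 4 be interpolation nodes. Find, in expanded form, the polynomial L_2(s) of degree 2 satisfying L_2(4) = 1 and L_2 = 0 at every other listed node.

L_2(s) = (s - 2)(s - 3) / [(2)·(1)]
       = (s^2 - 5s + 6) / (2)

L_2(s) = (1/2)s^2 - (5/2)s + 3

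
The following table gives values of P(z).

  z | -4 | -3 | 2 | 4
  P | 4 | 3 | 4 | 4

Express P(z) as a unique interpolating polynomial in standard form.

P(z) = -(1/35)z^3 + (2/35)z^2 + (16/35)z + 108/35

Newton's divided differences:
P[-4,-3] = (3 - 4) / (-3 - (-4)) = -1
P[-3,2] = (4 - 3) / (2 - (-3)) = 1/5
P[2,4] = (4 - 4) / (4 - 2) = 0
P[-4,-3,2] = (1/5 - (-1)) / (2 - (-4)) = 1/5
P[-3,2,4] = (0 - 1/5) / (4 - (-3)) = -1/35
P[-4,-3,2,4] = (-1/35 - 1/5) / (4 - (-4)) = -1/35
P(z) = 4 + (-1)·(z + 4) + (1/5)·(z + 4)(z + 3) + (-1/35)·(z + 4)(z + 3)(z - 2)
Expanding: P(z) = -(1/35)z^3 + (2/35)z^2 + (16/35)z + 108/35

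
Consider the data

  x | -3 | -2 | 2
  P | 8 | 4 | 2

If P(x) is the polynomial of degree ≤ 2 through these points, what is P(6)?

112/5

Using Newton's divided-difference form:
P[-3,-2] = (4 - 8) / (-2 - (-3)) = -4
P[-2,2] = (2 - 4) / (2 - (-2)) = -1/2
P[-3,-2,2] = (-1/2 - (-4)) / (2 - (-3)) = 7/10
P(6) = 8 + (-4)·(9) + (7/10)·(9)·(8) = 112/5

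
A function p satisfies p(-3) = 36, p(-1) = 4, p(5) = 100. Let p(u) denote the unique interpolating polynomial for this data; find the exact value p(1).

4

L_0(1) = (2)·(-4)/[(-2)·(-8)] = -1/2
L_1(1) = (4)·(-4)/[(2)·(-6)] = 4/3
L_2(1) = (4)·(2)/[(8)·(6)] = 1/6
Sum: 36·(-1/2) + 4·(4/3) + 100·(1/6) = 4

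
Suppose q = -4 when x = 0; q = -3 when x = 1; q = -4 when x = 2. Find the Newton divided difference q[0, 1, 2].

-1

q[0,1] = (-3 - (-4)) / (1 - 0) = 1
q[1,2] = (-4 - (-3)) / (2 - 1) = -1
q[0,1,2] = (-1 - 1) / (2 - 0) = -1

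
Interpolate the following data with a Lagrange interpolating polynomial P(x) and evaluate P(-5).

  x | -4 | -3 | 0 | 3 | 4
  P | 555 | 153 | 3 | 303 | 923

1463

Evaluate each Lagrange basis at x = -5:
L_0(-5) = (-2)·(-5)·(-8)·(-9)/[(-1)·(-4)·(-7)·(-8)] = 45/14
L_1(-5) = (-1)·(-5)·(-8)·(-9)/[(1)·(-3)·(-6)·(-7)] = -20/7
L_2(-5) = (-1)·(-2)·(-8)·(-9)/[(4)·(3)·(-3)·(-4)] = 1
L_3(-5) = (-1)·(-2)·(-5)·(-9)/[(7)·(6)·(3)·(-1)] = -5/7
L_4(-5) = (-1)·(-2)·(-5)·(-8)/[(8)·(7)·(4)·(1)] = 5/14
Sum: 555·(45/14) + 153·(-20/7) + 3·(1) + 303·(-5/7) + 923·(5/14) = 1463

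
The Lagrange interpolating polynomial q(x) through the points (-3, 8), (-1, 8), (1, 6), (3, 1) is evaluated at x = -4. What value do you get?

121/16

L_0(-4) = (-3)·(-5)·(-7)/[(-2)·(-4)·(-6)] = 35/16
L_1(-4) = (-1)·(-5)·(-7)/[(2)·(-2)·(-4)] = -35/16
L_2(-4) = (-1)·(-3)·(-7)/[(4)·(2)·(-2)] = 21/16
L_3(-4) = (-1)·(-3)·(-5)/[(6)·(4)·(2)] = -5/16
Sum: 8·(35/16) + 8·(-35/16) + 6·(21/16) + 1·(-5/16) = 121/16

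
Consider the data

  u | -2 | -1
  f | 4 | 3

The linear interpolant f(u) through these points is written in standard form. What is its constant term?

Build the Lagrange basis polynomials:
L_0(u) = (u + 1) / [-1] = -u - 1
L_1(u) = (u + 2) / [1] = u + 2
f(u) = 4·L_0 + 3·L_1
Only the constant term is needed; take it from each L_i and combine:
4·(-1) + 3·(2) = 2

2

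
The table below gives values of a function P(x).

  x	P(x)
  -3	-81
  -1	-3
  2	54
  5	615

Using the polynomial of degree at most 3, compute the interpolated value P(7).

Using Newton's divided-difference form:
P[-3,-1] = (-3 - (-81)) / (-1 - (-3)) = 39
P[-1,2] = (54 - (-3)) / (2 - (-1)) = 19
P[2,5] = (615 - 54) / (5 - 2) = 187
P[-3,-1,2] = (19 - 39) / (2 - (-3)) = -4
P[-1,2,5] = (187 - 19) / (5 - (-1)) = 28
P[-3,-1,2,5] = (28 - (-4)) / (5 - (-3)) = 4
P(7) = -81 + 39·(10) + (-4)·(10)·(8) + 4·(10)·(8)·(5) = 1589

1589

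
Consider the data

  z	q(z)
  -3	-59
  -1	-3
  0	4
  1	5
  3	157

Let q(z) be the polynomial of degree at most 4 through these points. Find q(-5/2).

Evaluate each Lagrange basis at z = -5/2:
L_0(-5/2) = (-3/2)·(-5/2)·(-7/2)·(-11/2)/[(-2)·(-3)·(-4)·(-6)] = 385/768
L_1(-5/2) = (1/2)·(-5/2)·(-7/2)·(-11/2)/[(2)·(-1)·(-2)·(-4)] = 385/256
L_2(-5/2) = (1/2)·(-3/2)·(-7/2)·(-11/2)/[(3)·(1)·(-1)·(-3)] = -77/48
L_3(-5/2) = (1/2)·(-3/2)·(-5/2)·(-11/2)/[(4)·(2)·(1)·(-2)] = 165/256
L_4(-5/2) = (1/2)·(-3/2)·(-5/2)·(-7/2)/[(6)·(4)·(3)·(2)] = -35/768
Sum: (-59)·(385/768) + (-3)·(385/256) + 4·(-77/48) + 5·(165/256) + 157·(-35/768) = -711/16

-711/16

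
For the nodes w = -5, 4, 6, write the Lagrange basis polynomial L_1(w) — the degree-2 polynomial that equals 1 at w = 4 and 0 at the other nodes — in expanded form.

L_1(w) = (w + 5)(w - 6) / [(9)·(-2)]
       = (w^2 - w - 30) / (-18)

L_1(w) = -(1/18)w^2 + (1/18)w + 5/3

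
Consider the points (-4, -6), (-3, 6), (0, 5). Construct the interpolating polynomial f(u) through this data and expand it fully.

L_0(u) = (u + 3)u / [4] = (1/4)u^2 + (3/4)u
L_1(u) = (u + 4)u / [-3] = -(1/3)u^2 - (4/3)u
L_2(u) = (u + 4)(u + 3) / [12] = (1/12)u^2 + (7/12)u + 1
f(u) = (-6)·L_0 + 6·L_1 + 5·L_2
  (-6)·L_0(u) = -(3/2)u^2 - (9/2)u
  6·L_1(u) = -2u^2 - 8u
  5·L_2(u) = (5/12)u^2 + (35/12)u + 5
Adding term by term: -(37/12)u^2 - (115/12)u + 5

f(u) = -(37/12)u^2 - (115/12)u + 5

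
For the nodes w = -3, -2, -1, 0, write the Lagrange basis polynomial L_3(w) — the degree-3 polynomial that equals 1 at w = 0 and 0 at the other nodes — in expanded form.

L_3(w) = (w + 3)(w + 2)(w + 1) / [(3)·(2)·(1)]
       = (w^3 + 6w^2 + 11w + 6) / (6)

L_3(w) = (1/6)w^3 + w^2 + (11/6)w + 1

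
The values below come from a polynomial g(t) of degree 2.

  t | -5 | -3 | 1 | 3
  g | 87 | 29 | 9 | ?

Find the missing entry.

47

The 3 known values determine g uniquely (degree ≤ 2).
Evaluate each Lagrange basis at t = 3:
L_0(3) = (6)·(2)/[(-2)·(-6)] = 1
L_1(3) = (8)·(2)/[(2)·(-4)] = -2
L_2(3) = (8)·(6)/[(6)·(4)] = 2
Sum: 87·(1) + 29·(-2) + 9·(2) = 47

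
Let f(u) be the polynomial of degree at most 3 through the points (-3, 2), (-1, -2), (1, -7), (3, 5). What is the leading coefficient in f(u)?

3/8

Build the Lagrange basis polynomials:
L_0(u) = (u + 1)(u - 1)(u - 3) / [-48] = -(1/48)u^3 + (1/16)u^2 + (1/48)u - 1/16
L_1(u) = (u + 3)(u - 1)(u - 3) / [16] = (1/16)u^3 - (1/16)u^2 - (9/16)u + 9/16
L_2(u) = (u + 3)(u + 1)(u - 3) / [-16] = -(1/16)u^3 - (1/16)u^2 + (9/16)u + 9/16
L_3(u) = (u + 3)(u + 1)(u - 1) / [48] = (1/48)u^3 + (1/16)u^2 - (1/48)u - 1/16
f(u) = 2·L_0 + (-2)·L_1 + (-7)·L_2 + 5·L_3
Only the coefficient of u^3 is needed; take it from each L_i and combine:
2·(-1/48) + (-2)·(1/16) + (-7)·(-1/16) + 5·(1/48) = 3/8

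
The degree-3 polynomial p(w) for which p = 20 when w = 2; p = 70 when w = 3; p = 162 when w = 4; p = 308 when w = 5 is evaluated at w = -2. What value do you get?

0

Using Newton's divided-difference form:
p[2,3] = (70 - 20) / (3 - 2) = 50
p[3,4] = (162 - 70) / (4 - 3) = 92
p[4,5] = (308 - 162) / (5 - 4) = 146
p[2,3,4] = (92 - 50) / (4 - 2) = 21
p[3,4,5] = (146 - 92) / (5 - 3) = 27
p[2,3,4,5] = (27 - 21) / (5 - 2) = 2
p(-2) = 20 + 50·(-4) + 21·(-4)·(-5) + 2·(-4)·(-5)·(-6) = 0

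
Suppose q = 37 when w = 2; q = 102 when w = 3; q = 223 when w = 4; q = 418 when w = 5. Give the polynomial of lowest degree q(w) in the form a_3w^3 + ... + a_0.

L_0(w) = (w - 3)(w - 4)(w - 5) / [-6] = -(1/6)w^3 + 2w^2 - (47/6)w + 10
L_1(w) = (w - 2)(w - 4)(w - 5) / [2] = (1/2)w^3 - (11/2)w^2 + 19w - 20
L_2(w) = (w - 2)(w - 3)(w - 5) / [-2] = -(1/2)w^3 + 5w^2 - (31/2)w + 15
L_3(w) = (w - 2)(w - 3)(w - 4) / [6] = (1/6)w^3 - (3/2)w^2 + (13/3)w - 4
q(w) = 37·L_0 + 102·L_1 + 223·L_2 + 418·L_3
  37·L_0(w) = -(37/6)w^3 + 74w^2 - (1739/6)w + 370
  102·L_1(w) = 51w^3 - 561w^2 + 1938w - 2040
  223·L_2(w) = -(223/2)w^3 + 1115w^2 - (6913/2)w + 3345
  418·L_3(w) = (209/3)w^3 - 627w^2 + (5434/3)w - 1672
Adding term by term: 3w^3 + w^2 + 3w + 3

q(w) = 3w^3 + w^2 + 3w + 3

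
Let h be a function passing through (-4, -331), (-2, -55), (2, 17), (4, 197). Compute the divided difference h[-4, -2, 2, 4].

4

h[-4,-2] = (-55 - (-331)) / (-2 - (-4)) = 138
h[-2,2] = (17 - (-55)) / (2 - (-2)) = 18
h[2,4] = (197 - 17) / (4 - 2) = 90
h[-4,-2,2] = (18 - 138) / (2 - (-4)) = -20
h[-2,2,4] = (90 - 18) / (4 - (-2)) = 12
h[-4,-2,2,4] = (12 - (-20)) / (4 - (-4)) = 4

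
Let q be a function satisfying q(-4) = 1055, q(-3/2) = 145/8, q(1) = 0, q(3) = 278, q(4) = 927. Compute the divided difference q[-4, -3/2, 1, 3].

-7

q[-4,-3/2] = (145/8 - 1055) / (-3/2 - (-4)) = -1659/4
q[-3/2,1] = (0 - 145/8) / (1 - (-3/2)) = -29/4
q[1,3] = (278 - 0) / (3 - 1) = 139
q[-4,-3/2,1] = (-29/4 - (-1659/4)) / (1 - (-4)) = 163/2
q[-3/2,1,3] = (139 - (-29/4)) / (3 - (-3/2)) = 65/2
q[-4,-3/2,1,3] = (65/2 - 163/2) / (3 - (-4)) = -7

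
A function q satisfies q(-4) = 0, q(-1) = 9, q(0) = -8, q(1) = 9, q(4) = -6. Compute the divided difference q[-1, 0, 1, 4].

-9/2

q[-1,0] = (-8 - 9) / (0 - (-1)) = -17
q[0,1] = (9 - (-8)) / (1 - 0) = 17
q[1,4] = (-6 - 9) / (4 - 1) = -5
q[-1,0,1] = (17 - (-17)) / (1 - (-1)) = 17
q[0,1,4] = (-5 - 17) / (4 - 0) = -11/2
q[-1,0,1,4] = (-11/2 - 17) / (4 - (-1)) = -9/2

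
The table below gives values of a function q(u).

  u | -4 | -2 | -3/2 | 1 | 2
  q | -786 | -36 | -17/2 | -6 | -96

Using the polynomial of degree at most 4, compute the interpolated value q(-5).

Using Newton's divided-difference form:
q[-4,-2] = (-36 - (-786)) / (-2 - (-4)) = 375
q[-2,-3/2] = (-17/2 - (-36)) / (-3/2 - (-2)) = 55
q[-3/2,1] = (-6 - (-17/2)) / (1 - (-3/2)) = 1
q[1,2] = (-96 - (-6)) / (2 - 1) = -90
q[-4,-2,-3/2] = (55 - 375) / (-3/2 - (-4)) = -128
q[-2,-3/2,1] = (1 - 55) / (1 - (-2)) = -18
q[-3/2,1,2] = (-90 - 1) / (2 - (-3/2)) = -26
q[-4,-2,-3/2,1] = (-18 - (-128)) / (1 - (-4)) = 22
q[-2,-3/2,1,2] = (-26 - (-18)) / (2 - (-2)) = -2
q[-4,-2,-3/2,1,2] = (-2 - 22) / (2 - (-4)) = -4
q(-5) = -786 + 375·(-1) + (-128)·(-1)·(-3) + 22·(-1)·(-3)·(-7/2) + (-4)·(-1)·(-3)·(-7/2)·(-6) = -2028

-2028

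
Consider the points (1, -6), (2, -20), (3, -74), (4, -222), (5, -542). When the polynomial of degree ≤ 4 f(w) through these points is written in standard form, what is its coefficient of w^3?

L_0(w) = (w - 2)(w - 3)(w - 4)(w - 5) / [24] = (1/24)w^4 - (7/12)w^3 + (71/24)w^2 - (77/12)w + 5
L_1(w) = (w - 1)(w - 3)(w - 4)(w - 5) / [-6] = -(1/6)w^4 + (13/6)w^3 - (59/6)w^2 + (107/6)w - 10
L_2(w) = (w - 1)(w - 2)(w - 4)(w - 5) / [4] = (1/4)w^4 - 3w^3 + (49/4)w^2 - (39/2)w + 10
L_3(w) = (w - 1)(w - 2)(w - 3)(w - 5) / [-6] = -(1/6)w^4 + (11/6)w^3 - (41/6)w^2 + (61/6)w - 5
L_4(w) = (w - 1)(w - 2)(w - 3)(w - 4) / [24] = (1/24)w^4 - (5/12)w^3 + (35/24)w^2 - (25/12)w + 1
f(w) = (-6)·L_0 + (-20)·L_1 + (-74)·L_2 + (-222)·L_3 + (-542)·L_4
Only the coefficient of w^3 is needed; take it from each L_i and combine:
(-6)·(-7/12) + (-20)·(13/6) + (-74)·(-3) + (-222)·(11/6) + (-542)·(-5/12) = 1

1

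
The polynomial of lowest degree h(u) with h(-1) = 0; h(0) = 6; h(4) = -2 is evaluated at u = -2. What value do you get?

-46/5

L_0(-2) = (-2)·(-6)/[(-1)·(-5)] = 12/5
L_1(-2) = (-1)·(-6)/[(1)·(-4)] = -3/2
L_2(-2) = (-1)·(-2)/[(5)·(4)] = 1/10
Sum: 0 + 6·(-3/2) + (-2)·(1/10) = -46/5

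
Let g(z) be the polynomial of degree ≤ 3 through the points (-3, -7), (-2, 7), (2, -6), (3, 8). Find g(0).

1/2

Evaluate each Lagrange basis at z = 0:
L_0(0) = (2)·(-2)·(-3)/[(-1)·(-5)·(-6)] = -2/5
L_1(0) = (3)·(-2)·(-3)/[(1)·(-4)·(-5)] = 9/10
L_2(0) = (3)·(2)·(-3)/[(5)·(4)·(-1)] = 9/10
L_3(0) = (3)·(2)·(-2)/[(6)·(5)·(1)] = -2/5
Sum: (-7)·(-2/5) + 7·(9/10) + (-6)·(9/10) + 8·(-2/5) = 1/2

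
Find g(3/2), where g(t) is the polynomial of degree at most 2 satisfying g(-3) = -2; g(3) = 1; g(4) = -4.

Evaluate each Lagrange basis at t = 3/2:
L_0(3/2) = (-3/2)·(-5/2)/[(-6)·(-7)] = 5/56
L_1(3/2) = (9/2)·(-5/2)/[(6)·(-1)] = 15/8
L_2(3/2) = (9/2)·(-3/2)/[(7)·(1)] = -27/28
Sum: (-2)·(5/56) + 1·(15/8) + (-4)·(-27/28) = 311/56

311/56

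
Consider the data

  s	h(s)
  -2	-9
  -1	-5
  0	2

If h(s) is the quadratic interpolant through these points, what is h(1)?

Evaluate each Lagrange basis at s = 1:
L_0(1) = (2)·(1)/[(-1)·(-2)] = 1
L_1(1) = (3)·(1)/[(1)·(-1)] = -3
L_2(1) = (3)·(2)/[(2)·(1)] = 3
Sum: (-9)·(1) + (-5)·(-3) + 2·(3) = 12

12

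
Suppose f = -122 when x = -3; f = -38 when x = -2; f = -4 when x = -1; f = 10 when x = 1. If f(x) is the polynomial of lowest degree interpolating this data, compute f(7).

Using Newton's divided-difference form:
f[-3,-2] = (-38 - (-122)) / (-2 - (-3)) = 84
f[-2,-1] = (-4 - (-38)) / (-1 - (-2)) = 34
f[-1,1] = (10 - (-4)) / (1 - (-1)) = 7
f[-3,-2,-1] = (34 - 84) / (-1 - (-3)) = -25
f[-2,-1,1] = (7 - 34) / (1 - (-2)) = -9
f[-3,-2,-1,1] = (-9 - (-25)) / (1 - (-3)) = 4
f(7) = -122 + 84·(10) + (-25)·(10)·(9) + 4·(10)·(9)·(8) = 1348

1348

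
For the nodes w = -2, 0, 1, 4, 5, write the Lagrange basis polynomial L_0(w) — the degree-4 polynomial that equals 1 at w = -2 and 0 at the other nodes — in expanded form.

L_0(w) = w(w - 1)(w - 4)(w - 5) / [(-2)·(-3)·(-6)·(-7)]
       = (w^4 - 10w^3 + 29w^2 - 20w) / (252)

L_0(w) = (1/252)w^4 - (5/126)w^3 + (29/252)w^2 - (5/63)w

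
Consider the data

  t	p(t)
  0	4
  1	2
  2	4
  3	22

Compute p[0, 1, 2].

p[0,1] = (2 - 4) / (1 - 0) = -2
p[1,2] = (4 - 2) / (2 - 1) = 2
p[0,1,2] = (2 - (-2)) / (2 - 0) = 2

2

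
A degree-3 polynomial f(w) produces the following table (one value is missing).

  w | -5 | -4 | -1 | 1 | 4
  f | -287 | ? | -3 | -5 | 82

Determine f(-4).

The 4 known values determine f uniquely (degree ≤ 3).
Evaluate each Lagrange basis at w = -4:
L_0(-4) = (-3)·(-5)·(-8)/[(-4)·(-6)·(-9)] = 5/9
L_1(-4) = (1)·(-5)·(-8)/[(4)·(-2)·(-5)] = 1
L_2(-4) = (1)·(-3)·(-8)/[(6)·(2)·(-3)] = -2/3
L_3(-4) = (1)·(-3)·(-5)/[(9)·(5)·(3)] = 1/9
Sum: (-287)·(5/9) + (-3)·(1) + (-5)·(-2/3) + 82·(1/9) = -150

-150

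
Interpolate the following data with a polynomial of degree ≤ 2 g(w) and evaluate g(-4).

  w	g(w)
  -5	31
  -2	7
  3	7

Using Newton's divided-difference form:
g[-5,-2] = (7 - 31) / (-2 - (-5)) = -8
g[-2,3] = (7 - 7) / (3 - (-2)) = 0
g[-5,-2,3] = (0 - (-8)) / (3 - (-5)) = 1
g(-4) = 31 + (-8)·(1) + 1·(1)·(-2) = 21

21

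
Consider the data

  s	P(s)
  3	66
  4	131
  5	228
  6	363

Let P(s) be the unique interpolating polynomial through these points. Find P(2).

Using Newton's divided-difference form:
P[3,4] = (131 - 66) / (4 - 3) = 65
P[4,5] = (228 - 131) / (5 - 4) = 97
P[5,6] = (363 - 228) / (6 - 5) = 135
P[3,4,5] = (97 - 65) / (5 - 3) = 16
P[4,5,6] = (135 - 97) / (6 - 4) = 19
P[3,4,5,6] = (19 - 16) / (6 - 3) = 1
P(2) = 66 + 65·(-1) + 16·(-1)·(-2) + 1·(-1)·(-2)·(-3) = 27

27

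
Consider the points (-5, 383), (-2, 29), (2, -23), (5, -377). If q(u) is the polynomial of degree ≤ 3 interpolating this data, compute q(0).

Evaluate each Lagrange basis at u = 0:
L_0(0) = (2)·(-2)·(-5)/[(-3)·(-7)·(-10)] = -2/21
L_1(0) = (5)·(-2)·(-5)/[(3)·(-4)·(-7)] = 25/42
L_2(0) = (5)·(2)·(-5)/[(7)·(4)·(-3)] = 25/42
L_3(0) = (5)·(2)·(-2)/[(10)·(7)·(3)] = -2/21
Sum: 383·(-2/21) + 29·(25/42) + (-23)·(25/42) + (-377)·(-2/21) = 3

3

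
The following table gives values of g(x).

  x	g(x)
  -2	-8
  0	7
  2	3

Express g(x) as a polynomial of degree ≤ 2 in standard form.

L_0(x) = x(x - 2) / [8] = (1/8)x^2 - (1/4)x
L_1(x) = (x + 2)(x - 2) / [-4] = -(1/4)x^2 + 1
L_2(x) = (x + 2)x / [8] = (1/8)x^2 + (1/4)x
g(x) = (-8)·L_0 + 7·L_1 + 3·L_2
  (-8)·L_0(x) = -x^2 + 2x
  7·L_1(x) = -(7/4)x^2 + 7
  3·L_2(x) = (3/8)x^2 + (3/4)x
Adding term by term: -(19/8)x^2 + (11/4)x + 7

g(x) = -(19/8)x^2 + (11/4)x + 7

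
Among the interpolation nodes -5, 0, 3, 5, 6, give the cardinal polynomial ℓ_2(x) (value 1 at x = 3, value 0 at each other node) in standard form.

ℓ_2(x) = (x + 5)x(x - 5)(x - 6) / [(8)·(3)·(-2)·(-3)]
       = (x^4 - 6x^3 - 25x^2 + 150x) / (144)

ℓ_2(x) = (1/144)x^4 - (1/24)x^3 - (25/144)x^2 + (25/24)x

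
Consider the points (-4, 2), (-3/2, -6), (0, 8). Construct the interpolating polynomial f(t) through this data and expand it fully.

Newton's divided differences:
f[-4,-3/2] = (-6 - 2) / (-3/2 - (-4)) = -16/5
f[-3/2,0] = (8 - (-6)) / (0 - (-3/2)) = 28/3
f[-4,-3/2,0] = (28/3 - (-16/5)) / (0 - (-4)) = 47/15
f(t) = 2 + (-16/5)·(t + 4) + (47/15)·(t + 4)(t + 3/2)
Expanding: f(t) = (47/15)t^2 + (421/30)t + 8

f(t) = (47/15)t^2 + (421/30)t + 8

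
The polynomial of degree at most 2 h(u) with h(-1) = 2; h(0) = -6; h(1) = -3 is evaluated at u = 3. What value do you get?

Evaluate each Lagrange basis at u = 3:
L_0(3) = (3)·(2)/[(-1)·(-2)] = 3
L_1(3) = (4)·(2)/[(1)·(-1)] = -8
L_2(3) = (4)·(3)/[(2)·(1)] = 6
Sum: 2·(3) + (-6)·(-8) + (-3)·(6) = 36

36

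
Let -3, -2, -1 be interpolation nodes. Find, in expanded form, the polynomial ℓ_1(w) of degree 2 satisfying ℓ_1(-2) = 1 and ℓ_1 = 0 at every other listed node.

ℓ_1(w) = -w^2 - 4w - 3

ℓ_1(w) = (w + 3)(w + 1) / [(1)·(-1)]
       = (w^2 + 4w + 3) / (-1)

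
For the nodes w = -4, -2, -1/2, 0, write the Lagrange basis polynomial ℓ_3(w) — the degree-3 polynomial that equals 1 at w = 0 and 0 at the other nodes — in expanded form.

ℓ_3(w) = (w + 4)(w + 2)(w + 1/2) / [(4)·(2)·(1/2)]
       = (w^3 + (13/2)w^2 + 11w + 4) / (4)

ℓ_3(w) = (1/4)w^3 + (13/8)w^2 + (11/4)w + 1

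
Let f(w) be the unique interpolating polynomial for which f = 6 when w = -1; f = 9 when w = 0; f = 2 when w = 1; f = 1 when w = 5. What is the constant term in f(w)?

9

Build the Lagrange basis polynomials:
L_0(w) = w(w - 1)(w - 5) / [-12] = -(1/12)w^3 + (1/2)w^2 - (5/12)w
L_1(w) = (w + 1)(w - 1)(w - 5) / [5] = (1/5)w^3 - w^2 - (1/5)w + 1
L_2(w) = (w + 1)w(w - 5) / [-8] = -(1/8)w^3 + (1/2)w^2 + (5/8)w
L_3(w) = (w + 1)w(w - 1) / [120] = (1/120)w^3 - (1/120)w
f(w) = 6·L_0 + 9·L_1 + 2·L_2 + 1·L_3
Only the constant term is needed; take it from each L_i and combine:
6·(0) + 9·(1) + 2·(0) + 1·(0) = 9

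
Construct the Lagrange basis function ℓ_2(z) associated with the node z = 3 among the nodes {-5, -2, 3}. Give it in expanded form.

ℓ_2(z) = (1/40)z^2 + (7/40)z + 1/4

ℓ_2(z) = (z + 5)(z + 2) / [(8)·(5)]
       = (z^2 + 7z + 10) / (40)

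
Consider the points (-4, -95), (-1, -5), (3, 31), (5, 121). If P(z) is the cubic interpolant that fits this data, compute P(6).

Evaluate each Lagrange basis at z = 6:
L_0(6) = (7)·(3)·(1)/[(-3)·(-7)·(-9)] = -1/9
L_1(6) = (10)·(3)·(1)/[(3)·(-4)·(-6)] = 5/12
L_2(6) = (10)·(7)·(1)/[(7)·(4)·(-2)] = -5/4
L_3(6) = (10)·(7)·(3)/[(9)·(6)·(2)] = 35/18
Sum: (-95)·(-1/9) + (-5)·(5/12) + 31·(-5/4) + 121·(35/18) = 205

205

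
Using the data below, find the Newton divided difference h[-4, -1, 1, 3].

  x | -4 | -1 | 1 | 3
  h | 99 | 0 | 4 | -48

-2

h[-4,-1] = (0 - 99) / (-1 - (-4)) = -33
h[-1,1] = (4 - 0) / (1 - (-1)) = 2
h[1,3] = (-48 - 4) / (3 - 1) = -26
h[-4,-1,1] = (2 - (-33)) / (1 - (-4)) = 7
h[-1,1,3] = (-26 - 2) / (3 - (-1)) = -7
h[-4,-1,1,3] = (-7 - 7) / (3 - (-4)) = -2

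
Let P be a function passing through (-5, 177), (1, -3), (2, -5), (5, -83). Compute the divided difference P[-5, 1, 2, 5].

-1

P[-5,1] = (-3 - 177) / (1 - (-5)) = -30
P[1,2] = (-5 - (-3)) / (2 - 1) = -2
P[2,5] = (-83 - (-5)) / (5 - 2) = -26
P[-5,1,2] = (-2 - (-30)) / (2 - (-5)) = 4
P[1,2,5] = (-26 - (-2)) / (5 - 1) = -6
P[-5,1,2,5] = (-6 - 4) / (5 - (-5)) = -1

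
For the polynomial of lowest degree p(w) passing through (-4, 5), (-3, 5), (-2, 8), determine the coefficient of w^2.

3/2

The leading coefficient equals the top divided difference p[-4,-3,-2].
p[-4,-3] = (5 - 5) / (-3 - (-4)) = 0
p[-3,-2] = (8 - 5) / (-2 - (-3)) = 3
p[-4,-3,-2] = (3 - 0) / (-2 - (-4)) = 3/2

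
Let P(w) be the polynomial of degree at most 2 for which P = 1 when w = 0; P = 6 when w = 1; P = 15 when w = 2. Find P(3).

28

Evaluate each Lagrange basis at w = 3:
L_0(3) = (2)·(1)/[(-1)·(-2)] = 1
L_1(3) = (3)·(1)/[(1)·(-1)] = -3
L_2(3) = (3)·(2)/[(2)·(1)] = 3
Sum: 1·(1) + 6·(-3) + 15·(3) = 28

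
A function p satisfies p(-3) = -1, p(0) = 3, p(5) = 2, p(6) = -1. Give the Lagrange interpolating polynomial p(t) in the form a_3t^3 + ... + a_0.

Build the Lagrange basis polynomials:
L_0(t) = t(t - 5)(t - 6) / [-216] = -(1/216)t^3 + (11/216)t^2 - (5/36)t
L_1(t) = (t + 3)(t - 5)(t - 6) / [90] = (1/90)t^3 - (4/45)t^2 - (1/30)t + 1
L_2(t) = (t + 3)t(t - 6) / [-40] = -(1/40)t^3 + (3/40)t^2 + (9/20)t
L_3(t) = (t + 3)t(t - 5) / [54] = (1/54)t^3 - (1/27)t^2 - (5/18)t
p(t) = (-1)·L_0 + 3·L_1 + 2·L_2 + (-1)·L_3
  (-1)·L_0(t) = (1/216)t^3 - (11/216)t^2 + (5/36)t
  3·L_1(t) = (1/30)t^3 - (4/15)t^2 - (1/10)t + 3
  2·L_2(t) = -(1/20)t^3 + (3/20)t^2 + (9/10)t
  (-1)·L_3(t) = -(1/54)t^3 + (1/27)t^2 + (5/18)t
Adding term by term: -(11/360)t^3 - (47/360)t^2 + (73/60)t + 3

p(t) = -(11/360)t^3 - (47/360)t^2 + (73/60)t + 3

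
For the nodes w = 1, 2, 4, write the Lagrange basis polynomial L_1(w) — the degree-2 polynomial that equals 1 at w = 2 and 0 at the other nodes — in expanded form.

L_1(w) = (w - 1)(w - 4) / [(1)·(-2)]
       = (w^2 - 5w + 4) / (-2)

L_1(w) = -(1/2)w^2 + (5/2)w - 2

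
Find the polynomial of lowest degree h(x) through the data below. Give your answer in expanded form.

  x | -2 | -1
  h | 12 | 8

h(x) = -4x + 4

L_0(x) = (x + 1) / [-1] = -x - 1
L_1(x) = (x + 2) / [1] = x + 2
h(x) = 12·L_0 + 8·L_1
  12·L_0(x) = -12x - 12
  8·L_1(x) = 8x + 16
Adding term by term: -4x + 4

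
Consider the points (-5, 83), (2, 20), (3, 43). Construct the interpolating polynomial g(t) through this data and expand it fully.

Newton's divided differences:
g[-5,2] = (20 - 83) / (2 - (-5)) = -9
g[2,3] = (43 - 20) / (3 - 2) = 23
g[-5,2,3] = (23 - (-9)) / (3 - (-5)) = 4
g(t) = 83 + (-9)·(t + 5) + 4·(t + 5)(t - 2)
Expanding: g(t) = 4t^2 + 3t - 2

g(t) = 4t^2 + 3t - 2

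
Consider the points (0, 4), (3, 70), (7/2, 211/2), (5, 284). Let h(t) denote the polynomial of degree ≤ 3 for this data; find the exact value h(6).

L_0(6) = (3)·(5/2)·(1)/[(-3)·(-7/2)·(-5)] = -1/7
L_1(6) = (6)·(5/2)·(1)/[(3)·(-1/2)·(-2)] = 5
L_2(6) = (6)·(3)·(1)/[(7/2)·(1/2)·(-3/2)] = -48/7
L_3(6) = (6)·(3)·(5/2)/[(5)·(2)·(3/2)] = 3
Sum: 4·(-1/7) + 70·(5) + 211/2·(-48/7) + 284·(3) = 478

478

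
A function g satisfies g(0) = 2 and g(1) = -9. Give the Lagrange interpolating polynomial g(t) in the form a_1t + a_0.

Build the Lagrange basis polynomials:
L_0(t) = (t - 1) / [-1] = -t + 1
L_1(t) = t / [1] = t
g(t) = 2·L_0 + (-9)·L_1
  2·L_0(t) = -2t + 2
  (-9)·L_1(t) = -9t
Adding term by term: -11t + 2

g(t) = -11t + 2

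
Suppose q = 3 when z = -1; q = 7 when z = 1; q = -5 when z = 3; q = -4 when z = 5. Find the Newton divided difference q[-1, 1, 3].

-2

q[-1,1] = (7 - 3) / (1 - (-1)) = 2
q[1,3] = (-5 - 7) / (3 - 1) = -6
q[-1,1,3] = (-6 - 2) / (3 - (-1)) = -2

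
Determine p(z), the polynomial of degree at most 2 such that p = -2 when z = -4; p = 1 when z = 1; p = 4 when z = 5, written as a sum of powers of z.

p(z) = (1/60)z^2 + (13/20)z + 1/3

Newton's divided differences:
p[-4,1] = (1 - (-2)) / (1 - (-4)) = 3/5
p[1,5] = (4 - 1) / (5 - 1) = 3/4
p[-4,1,5] = (3/4 - 3/5) / (5 - (-4)) = 1/60
p(z) = -2 + (3/5)·(z + 4) + (1/60)·(z + 4)(z - 1)
Expanding: p(z) = (1/60)z^2 + (13/20)z + 1/3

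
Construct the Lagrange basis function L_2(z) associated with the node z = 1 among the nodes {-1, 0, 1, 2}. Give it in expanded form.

L_2(z) = (z + 1)z(z - 2) / [(2)·(1)·(-1)]
       = (z^3 - z^2 - 2z) / (-2)

L_2(z) = -(1/2)z^3 + (1/2)z^2 + z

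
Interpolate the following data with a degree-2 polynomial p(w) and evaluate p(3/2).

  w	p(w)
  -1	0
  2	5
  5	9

305/72

Evaluate each Lagrange basis at w = 3/2:
L_0(3/2) = (-1/2)·(-7/2)/[(-3)·(-6)] = 7/72
L_1(3/2) = (5/2)·(-7/2)/[(3)·(-3)] = 35/36
L_2(3/2) = (5/2)·(-1/2)/[(6)·(3)] = -5/72
Sum: 0 + 5·(35/36) + 9·(-5/72) = 305/72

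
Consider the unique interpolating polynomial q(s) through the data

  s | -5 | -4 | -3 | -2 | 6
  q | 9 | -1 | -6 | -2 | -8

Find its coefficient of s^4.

-421/3960

Build the Lagrange basis polynomials:
L_0(s) = (s + 4)(s + 3)(s + 2)(s - 6) / [66] = (1/66)s^4 + (1/22)s^3 - (14/33)s^2 - 2s - 24/11
L_1(s) = (s + 5)(s + 3)(s + 2)(s - 6) / [-20] = -(1/20)s^4 - (1/5)s^3 + (29/20)s^2 + (39/5)s + 9
L_2(s) = (s + 5)(s + 4)(s + 2)(s - 6) / [18] = (1/18)s^4 + (5/18)s^3 - (14/9)s^2 - (94/9)s - 40/3
L_3(s) = (s + 5)(s + 4)(s + 3)(s - 6) / [-48] = -(1/48)s^4 - (1/8)s^3 + (25/48)s^2 + (37/8)s + 15/2
L_4(s) = (s + 5)(s + 4)(s + 3)(s + 2) / [7920] = (1/7920)s^4 + (7/3960)s^3 + (71/7920)s^2 + (7/360)s + 1/66
q(s) = 9·L_0 + (-1)·L_1 + (-6)·L_2 + (-2)·L_3 + (-8)·L_4
Only the coefficient of s^4 is needed; take it from each L_i and combine:
9·(1/66) + (-1)·(-1/20) + (-6)·(1/18) + (-2)·(-1/48) + (-8)·(1/7920) = -421/3960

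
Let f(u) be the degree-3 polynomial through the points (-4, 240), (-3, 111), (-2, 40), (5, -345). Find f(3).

Using Newton's divided-difference form:
f[-4,-3] = (111 - 240) / (-3 - (-4)) = -129
f[-3,-2] = (40 - 111) / (-2 - (-3)) = -71
f[-2,5] = (-345 - 40) / (5 - (-2)) = -55
f[-4,-3,-2] = (-71 - (-129)) / (-2 - (-4)) = 29
f[-3,-2,5] = (-55 - (-71)) / (5 - (-3)) = 2
f[-4,-3,-2,5] = (2 - 29) / (5 - (-4)) = -3
f(3) = 240 + (-129)·(7) + 29·(7)·(6) + (-3)·(7)·(6)·(5) = -75

-75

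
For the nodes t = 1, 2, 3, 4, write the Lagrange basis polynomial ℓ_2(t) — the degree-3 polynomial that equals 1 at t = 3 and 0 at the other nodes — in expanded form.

ℓ_2(t) = (t - 1)(t - 2)(t - 4) / [(2)·(1)·(-1)]
       = (t^3 - 7t^2 + 14t - 8) / (-2)

ℓ_2(t) = -(1/2)t^3 + (7/2)t^2 - 7t + 4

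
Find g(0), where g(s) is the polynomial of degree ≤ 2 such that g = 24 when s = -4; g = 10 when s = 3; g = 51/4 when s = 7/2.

L_0(0) = (-3)·(-7/2)/[(-7)·(-15/2)] = 1/5
L_1(0) = (4)·(-7/2)/[(7)·(-1/2)] = 4
L_2(0) = (4)·(-3)/[(15/2)·(1/2)] = -16/5
Sum: 24·(1/5) + 10·(4) + 51/4·(-16/5) = 4

4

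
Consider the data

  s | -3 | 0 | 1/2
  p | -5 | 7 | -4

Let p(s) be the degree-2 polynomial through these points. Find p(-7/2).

-20

Using Newton's divided-difference form:
p[-3,0] = (7 - (-5)) / (0 - (-3)) = 4
p[0,1/2] = (-4 - 7) / (1/2 - 0) = -22
p[-3,0,1/2] = (-22 - 4) / (1/2 - (-3)) = -52/7
p(-7/2) = -5 + 4·(-1/2) + (-52/7)·(-1/2)·(-7/2) = -20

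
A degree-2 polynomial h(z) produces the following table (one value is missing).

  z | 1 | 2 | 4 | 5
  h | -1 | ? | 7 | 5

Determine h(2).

The 3 known values determine h uniquely (degree ≤ 2).
L_0(2) = (-2)·(-3)/[(-3)·(-4)] = 1/2
L_1(2) = (1)·(-3)/[(3)·(-1)] = 1
L_2(2) = (1)·(-2)/[(4)·(1)] = -1/2
Sum: (-1)·(1/2) + 7·(1) + 5·(-1/2) = 4

4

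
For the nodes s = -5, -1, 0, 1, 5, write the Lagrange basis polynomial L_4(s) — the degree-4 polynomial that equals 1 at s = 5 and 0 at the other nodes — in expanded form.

L_4(s) = (1/1200)s^4 + (1/240)s^3 - (1/1200)s^2 - (1/240)s

L_4(s) = (s + 5)(s + 1)s(s - 1) / [(10)·(6)·(5)·(4)]
       = (s^4 + 5s^3 - s^2 - 5s) / (1200)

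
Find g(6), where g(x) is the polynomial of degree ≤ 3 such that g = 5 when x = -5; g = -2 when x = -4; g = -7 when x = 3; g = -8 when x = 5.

-75/7

L_0(6) = (10)·(3)·(1)/[(-1)·(-8)·(-10)] = -3/8
L_1(6) = (11)·(3)·(1)/[(1)·(-7)·(-9)] = 11/21
L_2(6) = (11)·(10)·(1)/[(8)·(7)·(-2)] = -55/56
L_3(6) = (11)·(10)·(3)/[(10)·(9)·(2)] = 11/6
Sum: 5·(-3/8) + (-2)·(11/21) + (-7)·(-55/56) + (-8)·(11/6) = -75/7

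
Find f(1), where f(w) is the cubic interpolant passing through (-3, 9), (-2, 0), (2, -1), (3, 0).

-3

Evaluate each Lagrange basis at w = 1:
L_0(1) = (3)·(-1)·(-2)/[(-1)·(-5)·(-6)] = -1/5
L_1(1) = (4)·(-1)·(-2)/[(1)·(-4)·(-5)] = 2/5
L_2(1) = (4)·(3)·(-2)/[(5)·(4)·(-1)] = 6/5
L_3(1) = (4)·(3)·(-1)/[(6)·(5)·(1)] = -2/5
Sum: 9·(-1/5) + 0 + (-1)·(6/5) + 0 = -3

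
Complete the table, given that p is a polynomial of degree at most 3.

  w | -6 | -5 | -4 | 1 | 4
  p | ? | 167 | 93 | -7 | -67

The 4 known values determine p uniquely (degree ≤ 3).
Evaluate each Lagrange basis at w = -6:
L_0(-6) = (-2)·(-7)·(-10)/[(-1)·(-6)·(-9)] = 70/27
L_1(-6) = (-1)·(-7)·(-10)/[(1)·(-5)·(-8)] = -7/4
L_2(-6) = (-1)·(-2)·(-10)/[(6)·(5)·(-3)] = 2/9
L_3(-6) = (-1)·(-2)·(-7)/[(9)·(8)·(3)] = -7/108
Sum: 167·(70/27) + 93·(-7/4) + (-7)·(2/9) + (-67)·(-7/108) = 273

273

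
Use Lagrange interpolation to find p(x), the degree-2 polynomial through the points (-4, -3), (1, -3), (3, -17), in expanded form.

L_0(x) = (x - 1)(x - 3) / [35] = (1/35)x^2 - (4/35)x + 3/35
L_1(x) = (x + 4)(x - 3) / [-10] = -(1/10)x^2 - (1/10)x + 6/5
L_2(x) = (x + 4)(x - 1) / [14] = (1/14)x^2 + (3/14)x - 2/7
p(x) = (-3)·L_0 + (-3)·L_1 + (-17)·L_2
  (-3)·L_0(x) = -(3/35)x^2 + (12/35)x - 9/35
  (-3)·L_1(x) = (3/10)x^2 + (3/10)x - 18/5
  (-17)·L_2(x) = -(17/14)x^2 - (51/14)x + 34/7
Adding term by term: -x^2 - 3x + 1

p(x) = -x^2 - 3x + 1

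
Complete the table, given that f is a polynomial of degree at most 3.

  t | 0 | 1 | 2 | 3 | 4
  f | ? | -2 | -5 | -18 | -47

-3

The 4 known values determine f uniquely (degree ≤ 3).
L_0(0) = (-2)·(-3)·(-4)/[(-1)·(-2)·(-3)] = 4
L_1(0) = (-1)·(-3)·(-4)/[(1)·(-1)·(-2)] = -6
L_2(0) = (-1)·(-2)·(-4)/[(2)·(1)·(-1)] = 4
L_3(0) = (-1)·(-2)·(-3)/[(3)·(2)·(1)] = -1
Sum: (-2)·(4) + (-5)·(-6) + (-18)·(4) + (-47)·(-1) = -3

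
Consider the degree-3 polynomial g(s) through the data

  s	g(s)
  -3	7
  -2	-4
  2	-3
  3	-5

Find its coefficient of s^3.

L_0(s) = (s + 2)(s - 2)(s - 3) / [-30] = -(1/30)s^3 + (1/10)s^2 + (2/15)s - 2/5
L_1(s) = (s + 3)(s - 2)(s - 3) / [20] = (1/20)s^3 - (1/10)s^2 - (9/20)s + 9/10
L_2(s) = (s + 3)(s + 2)(s - 3) / [-20] = -(1/20)s^3 - (1/10)s^2 + (9/20)s + 9/10
L_3(s) = (s + 3)(s + 2)(s - 2) / [30] = (1/30)s^3 + (1/10)s^2 - (2/15)s - 2/5
g(s) = 7·L_0 + (-4)·L_1 + (-3)·L_2 + (-5)·L_3
Only the coefficient of s^3 is needed; take it from each L_i and combine:
7·(-1/30) + (-4)·(1/20) + (-3)·(-1/20) + (-5)·(1/30) = -9/20

-9/20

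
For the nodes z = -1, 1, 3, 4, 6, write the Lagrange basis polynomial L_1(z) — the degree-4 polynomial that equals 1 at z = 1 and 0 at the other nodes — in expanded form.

L_1(z) = -(1/60)z^4 + (1/5)z^3 - (41/60)z^2 + (3/10)z + 6/5

L_1(z) = (z + 1)(z - 3)(z - 4)(z - 6) / [(2)·(-2)·(-3)·(-5)]
       = (z^4 - 12z^3 + 41z^2 - 18z - 72) / (-60)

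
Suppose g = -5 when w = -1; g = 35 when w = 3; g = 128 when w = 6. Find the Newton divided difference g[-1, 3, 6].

g[-1,3] = (35 - (-5)) / (3 - (-1)) = 10
g[3,6] = (128 - 35) / (6 - 3) = 31
g[-1,3,6] = (31 - 10) / (6 - (-1)) = 3

3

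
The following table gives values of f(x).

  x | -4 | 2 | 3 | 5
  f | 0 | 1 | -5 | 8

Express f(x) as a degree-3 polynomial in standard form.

Newton's divided differences:
f[-4,2] = (1 - 0) / (2 - (-4)) = 1/6
f[2,3] = (-5 - 1) / (3 - 2) = -6
f[3,5] = (8 - (-5)) / (5 - 3) = 13/2
f[-4,2,3] = (-6 - 1/6) / (3 - (-4)) = -37/42
f[2,3,5] = (13/2 - (-6)) / (5 - 2) = 25/6
f[-4,2,3,5] = (25/6 - (-37/42)) / (5 - (-4)) = 106/189
f(x) = (1/6)·(x + 4) + (-37/42)·(x + 4)(x - 2) + (106/189)·(x + 4)(x - 2)(x - 3)
Expanding: f(x) = (106/189)x^3 - (545/378)x^2 - (3571/378)x + 1334/63

f(x) = (106/189)x^3 - (545/378)x^2 - (3571/378)x + 1334/63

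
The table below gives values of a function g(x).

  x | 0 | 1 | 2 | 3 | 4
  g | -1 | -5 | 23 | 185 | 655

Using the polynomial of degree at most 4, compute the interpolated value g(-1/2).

Evaluate each Lagrange basis at x = -1/2:
L_0(-1/2) = (-3/2)·(-5/2)·(-7/2)·(-9/2)/[(-1)·(-2)·(-3)·(-4)] = 315/128
L_1(-1/2) = (-1/2)·(-5/2)·(-7/2)·(-9/2)/[(1)·(-1)·(-2)·(-3)] = -105/32
L_2(-1/2) = (-1/2)·(-3/2)·(-7/2)·(-9/2)/[(2)·(1)·(-1)·(-2)] = 189/64
L_3(-1/2) = (-1/2)·(-3/2)·(-5/2)·(-9/2)/[(3)·(2)·(1)·(-1)] = -45/32
L_4(-1/2) = (-1/2)·(-3/2)·(-5/2)·(-7/2)/[(4)·(3)·(2)·(1)] = 35/128
Sum: (-1)·(315/128) + (-5)·(-105/32) + 23·(189/64) + 185·(-45/32) + 655·(35/128) = 13/16

13/16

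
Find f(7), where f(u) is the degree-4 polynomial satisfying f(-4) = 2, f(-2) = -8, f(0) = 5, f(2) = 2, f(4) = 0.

1391/8

L_0(7) = (9)·(7)·(5)·(3)/[(-2)·(-4)·(-6)·(-8)] = 315/128
L_1(7) = (11)·(7)·(5)·(3)/[(2)·(-2)·(-4)·(-6)] = -385/32
L_2(7) = (11)·(9)·(5)·(3)/[(4)·(2)·(-2)·(-4)] = 1485/64
L_3(7) = (11)·(9)·(7)·(3)/[(6)·(4)·(2)·(-2)] = -693/32
L_4(7) = (11)·(9)·(7)·(5)/[(8)·(6)·(4)·(2)] = 1155/128
Sum: 2·(315/128) + (-8)·(-385/32) + 5·(1485/64) + 2·(-693/32) + 0 = 1391/8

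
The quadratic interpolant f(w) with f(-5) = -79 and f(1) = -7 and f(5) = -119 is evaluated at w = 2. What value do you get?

-23

Using Newton's divided-difference form:
f[-5,1] = (-7 - (-79)) / (1 - (-5)) = 12
f[1,5] = (-119 - (-7)) / (5 - 1) = -28
f[-5,1,5] = (-28 - 12) / (5 - (-5)) = -4
f(2) = -79 + 12·(7) + (-4)·(7)·(1) = -23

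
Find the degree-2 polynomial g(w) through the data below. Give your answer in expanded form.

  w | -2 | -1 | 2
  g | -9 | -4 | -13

g(w) = -2w^2 - w - 3

Build the Lagrange basis polynomials:
L_0(w) = (w + 1)(w - 2) / [4] = (1/4)w^2 - (1/4)w - 1/2
L_1(w) = (w + 2)(w - 2) / [-3] = -(1/3)w^2 + 4/3
L_2(w) = (w + 2)(w + 1) / [12] = (1/12)w^2 + (1/4)w + 1/6
g(w) = (-9)·L_0 + (-4)·L_1 + (-13)·L_2
  (-9)·L_0(w) = -(9/4)w^2 + (9/4)w + 9/2
  (-4)·L_1(w) = (4/3)w^2 - 16/3
  (-13)·L_2(w) = -(13/12)w^2 - (13/4)w - 13/6
Adding term by term: -2w^2 - w - 3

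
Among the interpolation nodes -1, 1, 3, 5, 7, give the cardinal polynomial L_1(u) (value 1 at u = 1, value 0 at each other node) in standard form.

L_1(u) = -(1/96)u^4 + (7/48)u^3 - (7/12)u^2 + (17/48)u + 35/32

L_1(u) = (u + 1)(u - 3)(u - 5)(u - 7) / [(2)·(-2)·(-4)·(-6)]
       = (u^4 - 14u^3 + 56u^2 - 34u - 105) / (-96)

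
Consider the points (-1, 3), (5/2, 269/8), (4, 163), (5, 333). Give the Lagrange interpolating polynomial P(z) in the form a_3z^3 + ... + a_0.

Build the Lagrange basis polynomials:
L_0(z) = (z - 5/2)(z - 4)(z - 5) / [-105] = -(1/105)z^3 + (23/210)z^2 - (17/42)z + 10/21
L_1(z) = (z + 1)(z - 4)(z - 5) / [105/8] = (8/105)z^3 - (64/105)z^2 + (88/105)z + 32/21
L_2(z) = (z + 1)(z - 5/2)(z - 5) / [-15/2] = -(2/15)z^3 + (13/15)z^2 - (2/3)z - 5/3
L_3(z) = (z + 1)(z - 5/2)(z - 4) / [15] = (1/15)z^3 - (11/30)z^2 + (7/30)z + 2/3
P(z) = 3·L_0 + (269/8)·L_1 + 163·L_2 + 333·L_3
  3·L_0(z) = -(1/35)z^3 + (23/70)z^2 - (17/14)z + 10/7
  (269/8)·L_1(z) = (269/105)z^3 - (2152/105)z^2 + (2959/105)z + 1076/21
  163·L_2(z) = -(326/15)z^3 + (2119/15)z^2 - (326/3)z - 815/3
  333·L_3(z) = (111/5)z^3 - (1221/10)z^2 + (777/10)z + 222
Adding term by term: 3z^3 - z^2 - 4z + 3

P(z) = 3z^3 - z^2 - 4z + 3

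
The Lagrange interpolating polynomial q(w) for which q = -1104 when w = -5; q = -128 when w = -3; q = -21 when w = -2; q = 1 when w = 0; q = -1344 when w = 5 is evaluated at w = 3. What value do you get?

-176

L_0(3) = (6)·(5)·(3)·(-2)/[(-2)·(-3)·(-5)·(-10)] = -3/5
L_1(3) = (8)·(5)·(3)·(-2)/[(2)·(-1)·(-3)·(-8)] = 5
L_2(3) = (8)·(6)·(3)·(-2)/[(3)·(1)·(-2)·(-7)] = -48/7
L_3(3) = (8)·(6)·(5)·(-2)/[(5)·(3)·(2)·(-5)] = 16/5
L_4(3) = (8)·(6)·(5)·(3)/[(10)·(8)·(7)·(5)] = 9/35
Sum: (-1104)·(-3/5) + (-128)·(5) + (-21)·(-48/7) + 1·(16/5) + (-1344)·(9/35) = -176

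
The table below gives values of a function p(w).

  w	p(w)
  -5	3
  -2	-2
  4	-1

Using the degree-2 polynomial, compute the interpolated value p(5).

16/27

Using Newton's divided-difference form:
p[-5,-2] = (-2 - 3) / (-2 - (-5)) = -5/3
p[-2,4] = (-1 - (-2)) / (4 - (-2)) = 1/6
p[-5,-2,4] = (1/6 - (-5/3)) / (4 - (-5)) = 11/54
p(5) = 3 + (-5/3)·(10) + (11/54)·(10)·(7) = 16/27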